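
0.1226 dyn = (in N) 1 dyn = 1e-05 N, so 0.1226 dyn = 0.1226 * 1e-05 = 1.226e-06 N. Result: 1.226e-06 N. Final answer: 1.226e-06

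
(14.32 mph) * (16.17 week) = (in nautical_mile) 1 mph = 0.44704 m/s, so 14.32 mph = 14.32 * 0.44704 = 6.4016128 m/s. 1 week = 604800 s, so 16.17 week = 16.17 * 604800 = 9779616 s. Combine: 6.4016128 m/s * 9779616 s = 62605315 m. 1 nautical_mile = 1852 m, so 62605315 m = 62605315 / 1852 = 33804.166 nautical_mile ≈ 3.38e+04 nautical_mile (4 s.f.). Final answer: 3.38e+04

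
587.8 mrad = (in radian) 0.5878. Check: 1 mrad = 0.001 rad, so 587.8 mrad = 587.8 * 0.001 = 0.5878 rad. 0.5878 rad = 0.5878 radian.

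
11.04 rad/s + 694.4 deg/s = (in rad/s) 23.16. Check: 11.04 rad/s is already in rad/s. 1 deg/s = 0.017453293 rad/s, so 694.4 deg/s = 694.4 * 0.017453293 = 12.119566 rad/s. Sum: 11.04 + 12.119566 = 23.159566 rad/s. Result: 23.159566 rad/s ≈ 23.16 rad/s (4 s.f.).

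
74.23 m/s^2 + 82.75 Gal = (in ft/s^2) 74.23 m/s^2 is already in m/s^2. 1 Gal = 0.01 m/s^2, so 82.75 Gal = 82.75 * 0.01 = 0.8275 m/s^2. Sum: 74.23 + 0.8275 = 75.0575 m/s^2. 1 ft/s^2 = 0.3048 m/s^2, so 75.0575 m/s^2 = 75.0575 / 0.3048 = 246.25164 ft/s^2 ≈ 246.3 ft/s^2 (4 s.f.). Final answer: 246.3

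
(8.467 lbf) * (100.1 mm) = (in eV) 1 lbf = 4.4482216 N, so 8.467 lbf = 8.467 * 4.4482216 = 37.663092 N. 1 mm = 0.001 m, so 100.1 mm = 100.1 * 0.001 = 0.1001 m. Combine: 37.663092 N * 0.1001 m = 3.7700756 J. 1 eV = 1.6021766e-19 J, so 3.7700756 J = 3.7700756 / 1.6021766e-19 = 2.3530961e+19 eV ≈ 2.353e+19 eV (4 s.f.). Final answer: 2.353e+19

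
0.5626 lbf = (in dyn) 1 lbf = 4.4482216 N, so 0.5626 lbf = 0.5626 * 4.4482216 = 2.5025695 N. 1 dyn = 1e-05 N, so 2.5025695 N = 2.5025695 / 1e-05 = 250256.95 dyn ≈ 2.503e+05 dyn (4 s.f.). Final answer: 2.503e+05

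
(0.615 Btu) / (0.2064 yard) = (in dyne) 1 Btu = 1055.0559 J, so 0.615 Btu = 0.615 * 1055.0559 = 648.85935 J. 1 yard = 0.9144 m, so 0.2064 yard = 0.2064 * 0.9144 = 0.18873216 m. Combine: 648.85935 J / 0.18873216 m = 3437.9904 N. 1 dyne = 1e-05 N, so 3437.9904 N = 3437.9904 / 1e-05 = 3.4379904e+08 dyne ≈ 3.438e+08 dyne (4 s.f.). Final answer: 3.438e+08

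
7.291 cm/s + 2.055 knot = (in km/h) 1 cm/s = 0.01 m/s, so 7.291 cm/s = 7.291 * 0.01 = 0.07291 m/s. 1 knot = 0.51444444 m/s, so 2.055 knot = 2.055 * 0.51444444 = 1.0571833 m/s. Sum: 0.07291 + 1.0571833 = 1.1300933 m/s. 1 km/h = 0.27777778 m/s, so 1.1300933 m/s = 1.1300933 / 0.27777778 = 4.068336 km/h ≈ 4.068 km/h (4 s.f.). Final answer: 4.068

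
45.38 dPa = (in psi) 0.0006582. Check: 1 dPa = 0.1 Pa, so 45.38 dPa = 45.38 * 0.1 = 4.538 Pa. 1 psi = 6894.7573 Pa, so 4.538 Pa = 4.538 / 6894.7573 = 0.00065818125 psi ≈ 0.0006582 psi (4 s.f.).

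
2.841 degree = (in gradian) 1 degree = 0.017453293 rad, so 2.841 degree = 2.841 * 0.017453293 = 0.049584804 rad. 1 gradian = 0.015707963 rad, so 0.049584804 rad = 0.049584804 / 0.015707963 = 3.1566667 gradian ≈ 3.157 gradian (4 s.f.). Final answer: 3.157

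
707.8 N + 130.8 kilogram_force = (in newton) 707.8 N is already in N. 1 kilogram_force = 9.80665 N, so 130.8 kilogram_force = 130.8 * 9.80665 = 1282.7098 N. Sum: 707.8 + 1282.7098 = 1990.5098 N. 1990.5098 N = 1990.5098 newton ≈ 1991 newton (4 s.f.). Final answer: 1991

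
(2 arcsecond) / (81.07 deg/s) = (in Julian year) 1 arcsecond = 4.8481368e-06 rad, so 2 arcsecond = 2 * 4.8481368e-06 = 9.6962736e-06 rad. 1 deg/s = 0.017453293 rad/s, so 81.07 deg/s = 81.07 * 0.017453293 = 1.4149384 rad/s. Combine: 9.6962736e-06 rad / 1.4149384 rad/s = 6.8527884e-06 s. 1 Julian year = 31557600 s, so 6.8527884e-06 s = 6.8527884e-06 / 31557600 = 2.1715176e-13 Julian year ≈ 2.172e-13 Julian year (4 s.f.). Final answer: 2.172e-13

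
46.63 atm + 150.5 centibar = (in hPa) 4.875e+04. Check: 1 atm = 101325 Pa, so 46.63 atm = 46.63 * 101325 = 4724784.8 Pa. 1 centibar = 1000 Pa, so 150.5 centibar = 150.5 * 1000 = 150500 Pa. Sum: 4724784.8 + 150500 = 4875284.8 Pa. 1 hPa = 100 Pa, so 4875284.8 Pa = 4875284.8 / 100 = 48752.848 hPa ≈ 4.875e+04 hPa (4 s.f.).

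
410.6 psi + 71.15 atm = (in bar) 100.4. Check: 1 psi = 6894.7573 Pa, so 410.6 psi = 410.6 * 6894.7573 = 2830987.3 Pa. 1 atm = 101325 Pa, so 71.15 atm = 71.15 * 101325 = 7209273.8 Pa. Sum: 2830987.3 + 7209273.8 = 10040261 Pa. 1 bar = 100000 Pa, so 10040261 Pa = 10040261 / 100000 = 100.40261 bar ≈ 100.4 bar (4 s.f.).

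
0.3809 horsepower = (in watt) 284. Check: 1 horsepower = 745.69987 W, so 0.3809 horsepower = 0.3809 * 745.69987 = 284.03708 W. 284.03708 W = 284.03708 watt ≈ 284 watt (4 s.f.).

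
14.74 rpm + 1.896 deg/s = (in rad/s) 1 rpm = 0.10471976 rad/s, so 14.74 rpm = 14.74 * 0.10471976 = 1.5435692 rad/s. 1 deg/s = 0.017453293 rad/s, so 1.896 deg/s = 1.896 * 0.017453293 = 0.033091443 rad/s. Sum: 1.5435692 + 0.033091443 = 1.5766606 rad/s. Result: 1.5766606 rad/s ≈ 1.577 rad/s (4 s.f.). Final answer: 1.577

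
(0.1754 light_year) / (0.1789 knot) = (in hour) 1 light_year = 9.4607305e+15 m, so 0.1754 light_year = 0.1754 * 9.4607305e+15 = 1.6594121e+15 m. 1 knot = 0.51444444 m/s, so 0.1789 knot = 0.1789 * 0.51444444 = 0.092034111 m/s. Combine: 1.6594121e+15 m / 0.092034111 m/s = 1.8030403e+16 s. 1 hour = 3600 s, so 1.8030403e+16 s = 1.8030403e+16 / 3600 = 5.0084453e+12 hour ≈ 5.008e+12 hour (4 s.f.). Final answer: 5.008e+12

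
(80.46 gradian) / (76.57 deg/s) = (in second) 1 gradian = 0.015707963 rad, so 80.46 gradian = 80.46 * 0.015707963 = 1.2638627 rad. 1 deg/s = 0.017453293 rad/s, so 76.57 deg/s = 76.57 * 0.017453293 = 1.3363986 rad/s. Combine: 1.2638627 rad / 1.3363986 rad/s = 0.94572287 s. 0.94572287 s = 0.94572287 second ≈ 0.9457 second (4 s.f.). Final answer: 0.9457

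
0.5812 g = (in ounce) 1 g = 0.001 kg, so 0.5812 g = 0.5812 * 0.001 = 0.0005812 kg. 1 ounce = 0.028349523 kg, so 0.0005812 kg = 0.0005812 / 0.028349523 = 0.020501227 ounce ≈ 0.0205 ounce (4 s.f.). Final answer: 0.0205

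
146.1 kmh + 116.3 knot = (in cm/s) 1 kmh = 0.27777778 m/s, so 146.1 kmh = 146.1 * 0.27777778 = 40.583333 m/s. 1 knot = 0.51444444 m/s, so 116.3 knot = 116.3 * 0.51444444 = 59.829889 m/s. Sum: 40.583333 + 59.829889 = 100.41322 m/s. 1 cm/s = 0.01 m/s, so 100.41322 m/s = 100.41322 / 0.01 = 10041.322 cm/s ≈ 1.004e+04 cm/s (4 s.f.). Final answer: 1.004e+04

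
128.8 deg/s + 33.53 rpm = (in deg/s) 330. Check: 1 deg/s = 0.017453293 rad/s, so 128.8 deg/s = 128.8 * 0.017453293 = 2.2479841 rad/s. 1 rpm = 0.10471976 rad/s, so 33.53 rpm = 33.53 * 0.10471976 = 3.5112534 rad/s. Sum: 2.2479841 + 3.5112534 = 5.7592375 rad/s. 1 deg/s = 0.017453293 rad/s, so 5.7592375 rad/s = 5.7592375 / 0.017453293 = 329.98 deg/s ≈ 330 deg/s (4 s.f.).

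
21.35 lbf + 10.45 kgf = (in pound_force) 44.39. Check: 1 lbf = 4.4482216 N, so 21.35 lbf = 21.35 * 4.4482216 = 94.969531 N. 1 kgf = 9.80665 N, so 10.45 kgf = 10.45 * 9.80665 = 102.47949 N. Sum: 94.969531 + 102.47949 = 197.44902 N. 1 pound_force = 4.4482216 N, so 197.44902 N = 197.44902 / 4.4482216 = 44.388306 pound_force ≈ 44.39 pound_force (4 s.f.).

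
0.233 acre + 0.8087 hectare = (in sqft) 1 acre = 4046.8564 m^2, so 0.233 acre = 0.233 * 4046.8564 = 942.91755 m^2. 1 hectare = 10000 m^2, so 0.8087 hectare = 0.8087 * 10000 = 8087 m^2. Sum: 942.91755 + 8087 = 9029.9175 m^2. 1 sqft = 0.09290304 m^2, so 9029.9175 m^2 = 9029.9175 / 0.09290304 = 97197.224 sqft ≈ 9.72e+04 sqft (4 s.f.). Final answer: 9.72e+04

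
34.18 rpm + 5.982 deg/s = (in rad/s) 3.684. Check: 1 rpm = 0.10471976 rad/s, so 34.18 rpm = 34.18 * 0.10471976 = 3.5793212 rad/s. 1 deg/s = 0.017453293 rad/s, so 5.982 deg/s = 5.982 * 0.017453293 = 0.1044056 rad/s. Sum: 3.5793212 + 0.1044056 = 3.6837268 rad/s. Result: 3.6837268 rad/s ≈ 3.684 rad/s (4 s.f.).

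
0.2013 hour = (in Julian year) 2.296e-05. Check: 1 hour = 3600 s, so 0.2013 hour = 0.2013 * 3600 = 724.68 s. 1 Julian year = 31557600 s, so 724.68 s = 724.68 / 31557600 = 2.2963723e-05 Julian year ≈ 2.296e-05 Julian year (4 s.f.).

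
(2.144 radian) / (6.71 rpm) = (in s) 3.051. Check: 2.144 radian = 2.144 rad. 1 rpm = 0.10471976 rad/s, so 6.71 rpm = 6.71 * 0.10471976 = 0.70266956 rad/s. Combine: 2.144 rad / 0.70266956 rad/s = 3.0512208 s. Result: 3.0512208 s ≈ 3.051 s (4 s.f.).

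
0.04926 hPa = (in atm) 4.862e-05. Check: 1 hPa = 100 Pa, so 0.04926 hPa = 0.04926 * 100 = 4.926 Pa. 1 atm = 101325 Pa, so 4.926 Pa = 4.926 / 101325 = 4.861584e-05 atm ≈ 4.862e-05 atm (4 s.f.).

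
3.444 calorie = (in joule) 1 calorie = 4.184 J, so 3.444 calorie = 3.444 * 4.184 = 14.409696 J. 14.409696 J = 14.409696 joule ≈ 14.41 joule (4 s.f.). Final answer: 14.41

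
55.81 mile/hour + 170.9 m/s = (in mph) 438.1. Check: 1 mile/hour = 0.44704 m/s, so 55.81 mile/hour = 55.81 * 0.44704 = 24.949302 m/s. 170.9 m/s is already in m/s. Sum: 24.949302 + 170.9 = 195.8493 m/s. 1 mph = 0.44704 m/s, so 195.8493 m/s = 195.8493 / 0.44704 = 438.10241 mph ≈ 438.1 mph (4 s.f.).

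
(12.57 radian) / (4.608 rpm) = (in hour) 12.57 radian = 12.57 rad. 1 rpm = 0.10471976 rad/s, so 4.608 rpm = 4.608 * 0.10471976 = 0.48254863 rad/s. Combine: 12.57 rad / 0.48254863 rad/s = 26.049188 s. 1 hour = 3600 s, so 26.049188 s = 26.049188 / 3600 = 0.0072358855 hour ≈ 0.007236 hour (4 s.f.). Final answer: 0.007236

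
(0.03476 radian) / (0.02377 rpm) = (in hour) 0.003879. Check: 0.03476 radian = 0.03476 rad. 1 rpm = 0.10471976 rad/s, so 0.02377 rpm = 0.02377 * 0.10471976 = 0.0024891886 rad/s. Combine: 0.03476 rad / 0.0024891886 rad/s = 13.96439 s. 1 hour = 3600 s, so 13.96439 s = 13.96439 / 3600 = 0.0038789972 hour ≈ 0.003879 hour (4 s.f.).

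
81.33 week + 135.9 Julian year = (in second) 4.338e+09. Check: 1 week = 604800 s, so 81.33 week = 81.33 * 604800 = 49188384 s. 1 Julian year = 31557600 s, so 135.9 Julian year = 135.9 * 31557600 = 4.2886778e+09 s. Sum: 49188384 + 4.2886778e+09 = 4.3378662e+09 s. 4.3378662e+09 s = 4.3378662e+09 second ≈ 4.338e+09 second (4 s.f.).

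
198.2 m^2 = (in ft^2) 1 ft^2 = 0.09290304 m^2, so 198.2 m^2 = 198.2 / 0.09290304 = 2133.407 ft^2 ≈ 2133 ft^2 (4 s.f.). Final answer: 2133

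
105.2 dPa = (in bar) 0.0001052. Check: 1 dPa = 0.1 Pa, so 105.2 dPa = 105.2 * 0.1 = 10.52 Pa. 1 bar = 100000 Pa, so 10.52 Pa = 10.52 / 100000 = 0.0001052 bar.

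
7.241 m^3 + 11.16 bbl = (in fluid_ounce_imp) 3.173e+05. Check: 7.241 m^3 is already in m^3. 1 bbl = 0.15898729 m^3, so 11.16 bbl = 11.16 * 0.15898729 = 1.7742982 m^3. Sum: 7.241 + 1.7742982 = 9.0152982 m^3. 1 fluid_ounce_imp = 2.8413063e-05 m^3, so 9.0152982 m^3 = 9.0152982 / 2.8413063e-05 = 317294.14 fluid_ounce_imp ≈ 3.173e+05 fluid_ounce_imp (4 s.f.).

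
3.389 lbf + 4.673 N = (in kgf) 2.014. Check: 1 lbf = 4.4482216 N, so 3.389 lbf = 3.389 * 4.4482216 = 15.075023 N. 4.673 N is already in N. Sum: 15.075023 + 4.673 = 19.748023 N. 1 kgf = 9.80665 N, so 19.748023 N = 19.748023 / 9.80665 = 2.0137379 kgf ≈ 2.014 kgf (4 s.f.).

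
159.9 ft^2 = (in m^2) 14.86. Check: 1 ft^2 = 0.09290304 m^2, so 159.9 ft^2 = 159.9 * 0.09290304 = 14.855196 m^2. Result: 14.855196 m^2 ≈ 14.86 m^2 (4 s.f.).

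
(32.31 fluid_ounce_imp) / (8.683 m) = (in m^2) 1 fluid_ounce_imp = 2.8413063e-05 m^3, so 32.31 fluid_ounce_imp = 32.31 * 2.8413063e-05 = 0.00091802605 m^3. 8.683 m is already in m. Combine: 0.00091802605 m^3 / 8.683 m = 0.00010572683 m^2. Result: 0.00010572683 m^2 ≈ 0.0001057 m^2 (4 s.f.). Final answer: 0.0001057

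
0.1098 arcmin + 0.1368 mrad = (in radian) 1 arcmin = 0.00029088821 rad, so 0.1098 arcmin = 0.1098 * 0.00029088821 = 3.1939525e-05 rad. 1 mrad = 0.001 rad, so 0.1368 mrad = 0.1368 * 0.001 = 0.0001368 rad. Sum: 3.1939525e-05 + 0.0001368 = 0.00016873953 rad. 0.00016873953 rad = 0.00016873953 radian ≈ 0.0001687 radian (4 s.f.). Final answer: 0.0001687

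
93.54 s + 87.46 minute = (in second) 93.54 s is already in s. 1 minute = 60 s, so 87.46 minute = 87.46 * 60 = 5247.6 s. Sum: 93.54 + 5247.6 = 5341.14 s. 5341.14 s = 5341.14 second ≈ 5341 second (4 s.f.). Final answer: 5341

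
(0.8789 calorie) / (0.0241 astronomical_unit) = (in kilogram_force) 1.04e-10. Check: 1 calorie = 4.184 J, so 0.8789 calorie = 0.8789 * 4.184 = 3.6773176 J. 1 astronomical_unit = 1.4959787e+11 m, so 0.0241 astronomical_unit = 0.0241 * 1.4959787e+11 = 3.6053087e+09 m. Combine: 3.6773176 J / 3.6053087e+09 m = 1.019973e-09 N. 1 kilogram_force = 9.80665 N, so 1.019973e-09 N = 1.019973e-09 / 9.80665 = 1.040083e-10 kilogram_force ≈ 1.04e-10 kilogram_force (4 s.f.).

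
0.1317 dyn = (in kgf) 1.343e-07. Check: 1 dyn = 1e-05 N, so 0.1317 dyn = 0.1317 * 1e-05 = 1.317e-06 N. 1 kgf = 9.80665 N, so 1.317e-06 N = 1.317e-06 / 9.80665 = 1.3429663e-07 kgf ≈ 1.343e-07 kgf (4 s.f.).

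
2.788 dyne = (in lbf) 1 dyne = 1e-05 N, so 2.788 dyne = 2.788 * 1e-05 = 2.788e-05 N. 1 lbf = 4.4482216 N, so 2.788e-05 N = 2.788e-05 / 4.4482216 = 6.2676733e-06 lbf ≈ 6.268e-06 lbf (4 s.f.). Final answer: 6.268e-06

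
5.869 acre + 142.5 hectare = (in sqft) 1.559e+07. Check: 1 acre = 4046.8564 m^2, so 5.869 acre = 5.869 * 4046.8564 = 23751 m^2. 1 hectare = 10000 m^2, so 142.5 hectare = 142.5 * 10000 = 1425000 m^2. Sum: 23751 + 1425000 = 1448751 m^2. 1 sqft = 0.09290304 m^2, so 1448751 m^2 = 1448751 / 0.09290304 = 15594226 sqft ≈ 1.559e+07 sqft (4 s.f.).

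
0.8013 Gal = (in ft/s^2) 0.02629. Check: 1 Gal = 0.01 m/s^2, so 0.8013 Gal = 0.8013 * 0.01 = 0.008013 m/s^2. 1 ft/s^2 = 0.3048 m/s^2, so 0.008013 m/s^2 = 0.008013 / 0.3048 = 0.02628937 ft/s^2 ≈ 0.02629 ft/s^2 (4 s.f.).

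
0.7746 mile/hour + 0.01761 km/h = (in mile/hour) 0.7855. Check: 1 mile/hour = 0.44704 m/s, so 0.7746 mile/hour = 0.7746 * 0.44704 = 0.34627718 m/s. 1 km/h = 0.27777778 m/s, so 0.01761 km/h = 0.01761 * 0.27777778 = 0.0048916667 m/s. Sum: 0.34627718 + 0.0048916667 = 0.35116885 m/s. 1 mile/hour = 0.44704 m/s, so 0.35116885 m/s = 0.35116885 / 0.44704 = 0.78554235 mile/hour ≈ 0.7855 mile/hour (4 s.f.).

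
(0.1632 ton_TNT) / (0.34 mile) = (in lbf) 1 ton_TNT = 4.184e+09 J, so 0.1632 ton_TNT = 0.1632 * 4.184e+09 = 6.828288e+08 J. 1 mile = 1609.344 m, so 0.34 mile = 0.34 * 1609.344 = 547.17696 m. Combine: 6.828288e+08 J / 547.17696 m = 1247912.2 N. 1 lbf = 4.4482216 N, so 1247912.2 N = 1247912.2 / 4.4482216 = 280541.82 lbf ≈ 2.805e+05 lbf (4 s.f.). Final answer: 2.805e+05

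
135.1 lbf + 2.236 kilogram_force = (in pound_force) 140. Check: 1 lbf = 4.4482216 N, so 135.1 lbf = 135.1 * 4.4482216 = 600.95474 N. 1 kilogram_force = 9.80665 N, so 2.236 kilogram_force = 2.236 * 9.80665 = 21.927669 N. Sum: 600.95474 + 21.927669 = 622.88241 N. 1 pound_force = 4.4482216 N, so 622.88241 N = 622.88241 / 4.4482216 = 140.02954 pound_force ≈ 140 pound_force (4 s.f.).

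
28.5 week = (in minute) 1 week = 604800 s, so 28.5 week = 28.5 * 604800 = 17236800 s. 1 minute = 60 s, so 17236800 s = 17236800 / 60 = 287280 minute ≈ 2.873e+05 minute (4 s.f.). Final answer: 2.873e+05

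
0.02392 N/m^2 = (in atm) 2.361e-07. Check: 0.02392 N/m^2 = 0.02392 Pa. 1 atm = 101325 Pa, so 0.02392 Pa = 0.02392 / 101325 = 2.3607205e-07 atm ≈ 2.361e-07 atm (4 s.f.).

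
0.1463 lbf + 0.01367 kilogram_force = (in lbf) 0.1764. Check: 1 lbf = 4.4482216 N, so 0.1463 lbf = 0.1463 * 4.4482216 = 0.65077482 N. 1 kilogram_force = 9.80665 N, so 0.01367 kilogram_force = 0.01367 * 9.80665 = 0.13405691 N. Sum: 0.65077482 + 0.13405691 = 0.78483173 N. 1 lbf = 4.4482216 N, so 0.78483173 N = 0.78483173 / 4.4482216 = 0.17643719 lbf ≈ 0.1764 lbf (4 s.f.).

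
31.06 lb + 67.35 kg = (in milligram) 1 lb = 0.45359237 kg, so 31.06 lb = 31.06 * 0.45359237 = 14.088579 kg. 67.35 kg is already in kg. Sum: 14.088579 + 67.35 = 81.438579 kg. 1 milligram = 1e-06 kg, so 81.438579 kg = 81.438579 / 1e-06 = 81438579 milligram ≈ 8.144e+07 milligram (4 s.f.). Final answer: 8.144e+07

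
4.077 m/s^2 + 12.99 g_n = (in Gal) 1.315e+04. Check: 4.077 m/s^2 is already in m/s^2. 1 g_n = 9.80665 m/s^2, so 12.99 g_n = 12.99 * 9.80665 = 127.38838 m/s^2. Sum: 4.077 + 127.38838 = 131.46538 m/s^2. 1 Gal = 0.01 m/s^2, so 131.46538 m/s^2 = 131.46538 / 0.01 = 13146.538 Gal ≈ 1.315e+04 Gal (4 s.f.).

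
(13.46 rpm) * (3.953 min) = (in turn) 1 rpm = 0.10471976 rad/s, so 13.46 rpm = 13.46 * 0.10471976 = 1.4095279 rad/s. 1 min = 60 s, so 3.953 min = 3.953 * 60 = 237.18 s. Combine: 1.4095279 rad/s * 237.18 s = 334.31183 rad. 1 turn = 6.2831853 rad, so 334.31183 rad = 334.31183 / 6.2831853 = 53.20738 turn ≈ 53.21 turn (4 s.f.). Final answer: 53.21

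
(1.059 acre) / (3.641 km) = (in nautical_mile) 0.0006356. Check: 1 acre = 4046.8564 m^2, so 1.059 acre = 1.059 * 4046.8564 = 4285.621 m^2. 1 km = 1000 m, so 3.641 km = 3.641 * 1000 = 3641 m. Combine: 4285.621 m^2 / 3641 m = 1.177045 m. 1 nautical_mile = 1852 m, so 1.177045 m = 1.177045 / 1852 = 0.00063555347 nautical_mile ≈ 0.0006356 nautical_mile (4 s.f.).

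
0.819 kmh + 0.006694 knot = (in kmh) 0.8314. Check: 1 kmh = 0.27777778 m/s, so 0.819 kmh = 0.819 * 0.27777778 = 0.2275 m/s. 1 knot = 0.51444444 m/s, so 0.006694 knot = 0.006694 * 0.51444444 = 0.0034436911 m/s. Sum: 0.2275 + 0.0034436911 = 0.23094369 m/s. 1 kmh = 0.27777778 m/s, so 0.23094369 m/s = 0.23094369 / 0.27777778 = 0.83139729 kmh ≈ 0.8314 kmh (4 s.f.).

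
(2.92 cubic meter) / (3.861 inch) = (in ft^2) 320.5. Check: 2.92 cubic meter = 2.92 m^3. 1 inch = 0.0254 m, so 3.861 inch = 3.861 * 0.0254 = 0.0980694 m. Combine: 2.92 m^3 / 0.0980694 m = 29.774833 m^2. 1 ft^2 = 0.09290304 m^2, so 29.774833 m^2 = 29.774833 / 0.09290304 = 320.49363 ft^2 ≈ 320.5 ft^2 (4 s.f.).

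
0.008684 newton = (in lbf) 0.008684 newton = 0.008684 N. 1 lbf = 4.4482216 N, so 0.008684 N = 0.008684 / 4.4482216 = 0.0019522409 lbf ≈ 0.001952 lbf (4 s.f.). Final answer: 0.001952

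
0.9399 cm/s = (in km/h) 1 cm/s = 0.01 m/s, so 0.9399 cm/s = 0.9399 * 0.01 = 0.009399 m/s. 1 km/h = 0.27777778 m/s, so 0.009399 m/s = 0.009399 / 0.27777778 = 0.0338364 km/h ≈ 0.03384 km/h (4 s.f.). Final answer: 0.03384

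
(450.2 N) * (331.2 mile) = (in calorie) 450.2 N is already in N. 1 mile = 1609.344 m, so 331.2 mile = 331.2 * 1609.344 = 533014.73 m. Combine: 450.2 N * 533014.73 m = 2.3996323e+08 J. 1 calorie = 4.184 J, so 2.3996323e+08 J = 2.3996323e+08 / 4.184 = 57352589 calorie ≈ 5.735e+07 calorie (4 s.f.). Final answer: 5.735e+07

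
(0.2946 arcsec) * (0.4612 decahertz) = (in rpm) 1 arcsec = 4.8481368e-06 rad, so 0.2946 arcsec = 0.2946 * 4.8481368e-06 = 1.4282611e-06 rad. 1 decahertz = 10 Hz, so 0.4612 decahertz = 0.4612 * 10 = 4.612 Hz. Combine: 1.4282611e-06 rad * 4.612 Hz = 6.5871402e-06 rad/s. 1 rpm = 0.10471976 rad/s, so 6.5871402e-06 rad/s = 6.5871402e-06 / 0.10471976 = 6.2902556e-05 rpm ≈ 6.29e-05 rpm (4 s.f.). Final answer: 6.29e-05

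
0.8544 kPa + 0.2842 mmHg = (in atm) 1 kPa = 1000 Pa, so 0.8544 kPa = 0.8544 * 1000 = 854.4 Pa. 1 mmHg = 133.32237 Pa, so 0.2842 mmHg = 0.2842 * 133.32237 = 37.890217 Pa. Sum: 854.4 + 37.890217 = 892.29022 Pa. 1 atm = 101325 Pa, so 892.29022 Pa = 892.29022 / 101325 = 0.0088062198 atm ≈ 0.008806 atm (4 s.f.). Final answer: 0.008806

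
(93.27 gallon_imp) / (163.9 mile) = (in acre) 3.972e-10. Check: 1 gallon_imp = 0.00454609 m^3, so 93.27 gallon_imp = 93.27 * 0.00454609 = 0.42401381 m^3. 1 mile = 1609.344 m, so 163.9 mile = 163.9 * 1609.344 = 263771.48 m. Combine: 0.42401381 m^3 / 263771.48 m = 1.6075044e-06 m^2. 1 acre = 4046.8564 m^2, so 1.6075044e-06 m^2 = 1.6075044e-06 / 4046.8564 = 3.9722299e-10 acre ≈ 3.972e-10 acre (4 s.f.).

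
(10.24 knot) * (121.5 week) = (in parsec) 1 knot = 0.51444444 m/s, so 10.24 knot = 10.24 * 0.51444444 = 5.2679111 m/s. 1 week = 604800 s, so 121.5 week = 121.5 * 604800 = 73483200 s. Combine: 5.2679111 m/s * 73483200 s = 3.8710297e+08 m. 1 parsec = 3.0856776e+16 m, so 3.8710297e+08 m = 3.8710297e+08 / 3.0856776e+16 = 1.2545153e-08 parsec ≈ 1.255e-08 parsec (4 s.f.). Final answer: 1.255e-08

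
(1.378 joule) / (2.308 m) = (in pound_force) 1.378 joule = 1.378 J. 2.308 m is already in m. Combine: 1.378 J / 2.308 m = 0.59705373 N. 1 pound_force = 4.4482216 N, so 0.59705373 N = 0.59705373 / 4.4482216 = 0.13422302 pound_force ≈ 0.1342 pound_force (4 s.f.). Final answer: 0.1342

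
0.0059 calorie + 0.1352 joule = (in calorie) 1 calorie = 4.184 J, so 0.0059 calorie = 0.0059 * 4.184 = 0.0246856 J. 0.1352 joule = 0.1352 J. Sum: 0.0246856 + 0.1352 = 0.1598856 J. 1 calorie = 4.184 J, so 0.1598856 J = 0.1598856 / 4.184 = 0.038213576 calorie ≈ 0.03821 calorie (4 s.f.). Final answer: 0.03821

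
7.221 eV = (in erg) 1.157e-11. Check: 1 eV = 1.6021766e-19 J, so 7.221 eV = 7.221 * 1.6021766e-19 = 1.1569317e-18 J. 1 erg = 1e-07 J, so 1.1569317e-18 J = 1.1569317e-18 / 1e-07 = 1.1569317e-11 erg ≈ 1.157e-11 erg (4 s.f.).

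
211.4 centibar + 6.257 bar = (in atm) 1 centibar = 1000 Pa, so 211.4 centibar = 211.4 * 1000 = 211400 Pa. 1 bar = 100000 Pa, so 6.257 bar = 6.257 * 100000 = 625700 Pa. Sum: 211400 + 625700 = 837100 Pa. 1 atm = 101325 Pa, so 837100 Pa = 837100 / 101325 = 8.2615347 atm ≈ 8.262 atm (4 s.f.). Final answer: 8.262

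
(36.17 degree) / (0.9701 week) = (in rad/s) 1 degree = 0.017453293 rad, so 36.17 degree = 36.17 * 0.017453293 = 0.63128559 rad. 1 week = 604800 s, so 0.9701 week = 0.9701 * 604800 = 586716.48 s. Combine: 0.63128559 rad / 586716.48 s = 1.0759636e-06 rad/s. Result: 1.0759636e-06 rad/s ≈ 1.076e-06 rad/s (4 s.f.). Final answer: 1.076e-06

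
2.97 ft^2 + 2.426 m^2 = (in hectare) 0.0002702. Check: 1 ft^2 = 0.09290304 m^2, so 2.97 ft^2 = 2.97 * 0.09290304 = 0.27592203 m^2. 2.426 m^2 is already in m^2. Sum: 0.27592203 + 2.426 = 2.701922 m^2. 1 hectare = 10000 m^2, so 2.701922 m^2 = 2.701922 / 10000 = 0.0002701922 hectare ≈ 0.0002702 hectare (4 s.f.).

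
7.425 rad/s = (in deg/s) 1 deg/s = 0.017453293 rad/s, so 7.425 rad/s = 7.425 / 0.017453293 = 425.42116 deg/s ≈ 425.4 deg/s (4 s.f.). Final answer: 425.4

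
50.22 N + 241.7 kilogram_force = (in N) 2420. Check: 50.22 N is already in N. 1 kilogram_force = 9.80665 N, so 241.7 kilogram_force = 241.7 * 9.80665 = 2370.2673 N. Sum: 50.22 + 2370.2673 = 2420.4873 N. Result: 2420.4873 N ≈ 2420 N (4 s.f.).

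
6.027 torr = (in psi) 0.1165. Check: 1 torr = 133.32237 Pa, so 6.027 torr = 6.027 * 133.32237 = 803.53391 Pa. 1 psi = 6894.7573 Pa, so 803.53391 Pa = 803.53391 / 6894.7573 = 0.11654274 psi ≈ 0.1165 psi (4 s.f.).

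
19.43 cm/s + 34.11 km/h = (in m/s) 1 cm/s = 0.01 m/s, so 19.43 cm/s = 19.43 * 0.01 = 0.1943 m/s. 1 km/h = 0.27777778 m/s, so 34.11 km/h = 34.11 * 0.27777778 = 9.475 m/s. Sum: 0.1943 + 9.475 = 9.6693 m/s. Result: 9.6693 m/s ≈ 9.669 m/s (4 s.f.). Final answer: 9.669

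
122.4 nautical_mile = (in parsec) 7.346e-12. Check: 1 nautical_mile = 1852 m, so 122.4 nautical_mile = 122.4 * 1852 = 226684.8 m. 1 parsec = 3.0856776e+16 m, so 226684.8 m = 226684.8 / 3.0856776e+16 = 7.3463541e-12 parsec ≈ 7.346e-12 parsec (4 s.f.).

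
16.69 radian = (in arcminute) 16.69 radian = 16.69 rad. 1 arcminute = 0.00029088821 rad, so 16.69 rad = 16.69 / 0.00029088821 = 57375.994 arcminute ≈ 5.738e+04 arcminute (4 s.f.). Final answer: 5.738e+04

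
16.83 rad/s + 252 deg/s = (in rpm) 202.7. Check: 16.83 rad/s is already in rad/s. 1 deg/s = 0.017453293 rad/s, so 252 deg/s = 252 * 0.017453293 = 4.3982297 rad/s. Sum: 16.83 + 4.3982297 = 21.22823 rad/s. 1 rpm = 0.10471976 rad/s, so 21.22823 rad/s = 21.22823 / 0.10471976 = 202.71466 rpm ≈ 202.7 rpm (4 s.f.).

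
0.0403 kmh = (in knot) 1 kmh = 0.27777778 m/s, so 0.0403 kmh = 0.0403 * 0.27777778 = 0.011194444 m/s. 1 knot = 0.51444444 m/s, so 0.011194444 m/s = 0.011194444 / 0.51444444 = 0.021760259 knot ≈ 0.02176 knot (4 s.f.). Final answer: 0.02176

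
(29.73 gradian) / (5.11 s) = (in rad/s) 0.09139. Check: 1 gradian = 0.015707963 rad, so 29.73 gradian = 29.73 * 0.015707963 = 0.46699775 rad. 5.11 s is already in s. Combine: 0.46699775 rad / 5.11 s = 0.091388992 rad/s. Result: 0.091388992 rad/s ≈ 0.09139 rad/s (4 s.f.).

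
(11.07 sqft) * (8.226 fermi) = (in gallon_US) 2.235e-12. Check: 1 sqft = 0.09290304 m^2, so 11.07 sqft = 11.07 * 0.09290304 = 1.0284367 m^2. 1 fermi = 1e-15 m, so 8.226 fermi = 8.226 * 1e-15 = 8.226e-15 m. Combine: 1.0284367 m^2 * 8.226e-15 m = 8.4599199e-15 m^3. 1 gallon_US = 0.0037854118 m^3, so 8.4599199e-15 m^3 = 8.4599199e-15 / 0.0037854118 = 2.2348744e-12 gallon_US ≈ 2.235e-12 gallon_US (4 s.f.).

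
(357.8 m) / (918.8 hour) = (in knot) 0.0002103. Check: 357.8 m is already in m. 1 hour = 3600 s, so 918.8 hour = 918.8 * 3600 = 3307680 s. Combine: 357.8 m / 3307680 s = 0.0001081725 m/s. 1 knot = 0.51444444 m/s, so 0.0001081725 m/s = 0.0001081725 / 0.51444444 = 0.00021027051 knot ≈ 0.0002103 knot (4 s.f.).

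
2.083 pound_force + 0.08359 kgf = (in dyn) 1.009e+06. Check: 1 pound_force = 4.4482216 N, so 2.083 pound_force = 2.083 * 4.4482216 = 9.2656456 N. 1 kgf = 9.80665 N, so 0.08359 kgf = 0.08359 * 9.80665 = 0.81973787 N. Sum: 9.2656456 + 0.81973787 = 10.085383 N. 1 dyn = 1e-05 N, so 10.085383 N = 10.085383 / 1e-05 = 1008538.3 dyn ≈ 1.009e+06 dyn (4 s.f.).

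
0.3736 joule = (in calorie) 0.08929. Check: 0.3736 joule = 0.3736 J. 1 calorie = 4.184 J, so 0.3736 J = 0.3736 / 4.184 = 0.089292543 calorie ≈ 0.08929 calorie (4 s.f.).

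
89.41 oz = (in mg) 1 oz = 0.028349523 kg, so 89.41 oz = 89.41 * 0.028349523 = 2.5347309 kg. 1 mg = 1e-06 kg, so 2.5347309 kg = 2.5347309 / 1e-06 = 2534730.9 mg ≈ 2.535e+06 mg (4 s.f.). Final answer: 2.535e+06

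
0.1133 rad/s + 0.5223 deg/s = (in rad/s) 0.1224. Check: 0.1133 rad/s is already in rad/s. 1 deg/s = 0.017453293 rad/s, so 0.5223 deg/s = 0.5223 * 0.017453293 = 0.0091158547 rad/s. Sum: 0.1133 + 0.0091158547 = 0.12241585 rad/s. Result: 0.12241585 rad/s ≈ 0.1224 rad/s (4 s.f.).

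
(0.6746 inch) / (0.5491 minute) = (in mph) 0.001163. Check: 1 inch = 0.0254 m, so 0.6746 inch = 0.6746 * 0.0254 = 0.01713484 m. 1 minute = 60 s, so 0.5491 minute = 0.5491 * 60 = 32.946 s. Combine: 0.01713484 m / 32.946 s = 0.00052008863 m/s. 1 mph = 0.44704 m/s, so 0.00052008863 m/s = 0.00052008863 / 0.44704 = 0.0011634051 mph ≈ 0.001163 mph (4 s.f.).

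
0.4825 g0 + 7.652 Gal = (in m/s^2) 4.808. Check: 1 g0 = 9.80665 m/s^2, so 0.4825 g0 = 0.4825 * 9.80665 = 4.7317086 m/s^2. 1 Gal = 0.01 m/s^2, so 7.652 Gal = 7.652 * 0.01 = 0.07652 m/s^2. Sum: 4.7317086 + 0.07652 = 4.8082286 m/s^2. Result: 4.8082286 m/s^2 ≈ 4.808 m/s^2 (4 s.f.).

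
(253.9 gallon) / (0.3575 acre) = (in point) 1.883. Check: 1 gallon = 0.0037854118 m^3, so 253.9 gallon = 253.9 * 0.0037854118 = 0.96111605 m^3. 1 acre = 4046.8564 m^2, so 0.3575 acre = 0.3575 * 4046.8564 = 1446.7512 m^2. Combine: 0.96111605 m^3 / 1446.7512 m^2 = 0.00066432713 m. 1 point = 0.00035277778 m, so 0.00066432713 m = 0.00066432713 / 0.00035277778 = 1.883132 point ≈ 1.883 point (4 s.f.).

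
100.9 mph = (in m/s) 45.11. Check: 1 mph = 0.44704 m/s, so 100.9 mph = 100.9 * 0.44704 = 45.106336 m/s. Result: 45.106336 m/s ≈ 45.11 m/s (4 s.f.).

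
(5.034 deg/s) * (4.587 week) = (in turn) 1 deg/s = 0.017453293 rad/s, so 5.034 deg/s = 5.034 * 0.017453293 = 0.087859875 rad/s. 1 week = 604800 s, so 4.587 week = 4.587 * 604800 = 2774217.6 s. Combine: 0.087859875 rad/s * 2774217.6 s = 243742.41 rad. 1 turn = 6.2831853 rad, so 243742.41 rad = 243742.41 / 6.2831853 = 38792.809 turn ≈ 3.879e+04 turn (4 s.f.). Final answer: 3.879e+04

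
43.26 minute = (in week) 1 minute = 60 s, so 43.26 minute = 43.26 * 60 = 2595.6 s. 1 week = 604800 s, so 2595.6 s = 2595.6 / 604800 = 0.0042916667 week ≈ 0.004292 week (4 s.f.). Final answer: 0.004292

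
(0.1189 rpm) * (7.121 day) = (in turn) 1219. Check: 1 rpm = 0.10471976 rad/s, so 0.1189 rpm = 0.1189 * 0.10471976 = 0.012451179 rad/s. 1 day = 86400 s, so 7.121 day = 7.121 * 86400 = 615254.4 s. Combine: 0.012451179 rad/s * 615254.4 s = 7660.6426 rad. 1 turn = 6.2831853 rad, so 7660.6426 rad = 7660.6426 / 6.2831853 = 1219.2291 turn ≈ 1219 turn (4 s.f.).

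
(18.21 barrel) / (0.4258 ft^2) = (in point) 1 barrel = 0.15898729 m^3, so 18.21 barrel = 18.21 * 0.15898729 = 2.8951586 m^3. 1 ft^2 = 0.09290304 m^2, so 0.4258 ft^2 = 0.4258 * 0.09290304 = 0.039558114 m^2. Combine: 2.8951586 m^3 / 0.039558114 m^2 = 73.187478 m. 1 point = 0.00035277778 m, so 73.187478 m = 73.187478 / 0.00035277778 = 207460.57 point ≈ 2.075e+05 point (4 s.f.). Final answer: 2.075e+05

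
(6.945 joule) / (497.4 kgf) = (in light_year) 1.505e-19. Check: 6.945 joule = 6.945 J. 1 kgf = 9.80665 N, so 497.4 kgf = 497.4 * 9.80665 = 4877.8277 N. Combine: 6.945 J / 4877.8277 N = 0.0014237895 m. 1 light_year = 9.4607305e+15 m, so 0.0014237895 m = 0.0014237895 / 9.4607305e+15 = 1.5049467e-19 light_year ≈ 1.505e-19 light_year (4 s.f.).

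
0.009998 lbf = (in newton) 1 lbf = 4.4482216 N, so 0.009998 lbf = 0.009998 * 4.4482216 = 0.04447332 N. 0.04447332 N = 0.04447332 newton ≈ 0.04447 newton (4 s.f.). Final answer: 0.04447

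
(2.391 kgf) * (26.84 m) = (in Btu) 1 kgf = 9.80665 N, so 2.391 kgf = 2.391 * 9.80665 = 23.4477 N. 26.84 m is already in m. Combine: 23.4477 N * 26.84 m = 629.33627 J. 1 Btu = 1055.0559 J, so 629.33627 J = 629.33627 / 1055.0559 = 0.59649569 Btu ≈ 0.5965 Btu (4 s.f.). Final answer: 0.5965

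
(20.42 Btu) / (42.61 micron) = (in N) 5.056e+08. Check: 1 Btu = 1055.0559 J, so 20.42 Btu = 20.42 * 1055.0559 = 21544.241 J. 1 micron = 1e-06 m, so 42.61 micron = 42.61 * 1e-06 = 4.261e-05 m. Combine: 21544.241 J / 4.261e-05 m = 5.0561466e+08 N. Result: 5.0561466e+08 N ≈ 5.056e+08 N (4 s.f.).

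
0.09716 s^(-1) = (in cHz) 0.09716 s^(-1) = 0.09716 Hz. 1 cHz = 0.01 Hz, so 0.09716 Hz = 0.09716 / 0.01 = 9.716 cHz. Final answer: 9.716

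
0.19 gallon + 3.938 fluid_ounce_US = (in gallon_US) 1 gallon = 0.0037854118 m^3, so 0.19 gallon = 0.19 * 0.0037854118 = 0.00071922824 m^3. 1 fluid_ounce_US = 2.957353e-05 m^3, so 3.938 fluid_ounce_US = 3.938 * 2.957353e-05 = 0.00011646056 m^3. Sum: 0.00071922824 + 0.00011646056 = 0.0008356888 m^3. 1 gallon_US = 0.0037854118 m^3, so 0.0008356888 m^3 = 0.0008356888 / 0.0037854118 = 0.22076562 gallon_US ≈ 0.2208 gallon_US (4 s.f.). Final answer: 0.2208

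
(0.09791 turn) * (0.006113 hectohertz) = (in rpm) 3.591. Check: 1 turn = 6.2831853 rad, so 0.09791 turn = 0.09791 * 6.2831853 = 0.61518667 rad. 1 hectohertz = 100 Hz, so 0.006113 hectohertz = 0.006113 * 100 = 0.6113 Hz. Combine: 0.61518667 rad * 0.6113 Hz = 0.37606361 rad/s. 1 rpm = 0.10471976 rad/s, so 0.37606361 rad/s = 0.37606361 / 0.10471976 = 3.591143 rpm ≈ 3.591 rpm (4 s.f.).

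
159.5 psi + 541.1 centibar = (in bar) 16.41. Check: 1 psi = 6894.7573 Pa, so 159.5 psi = 159.5 * 6894.7573 = 1099713.8 Pa. 1 centibar = 1000 Pa, so 541.1 centibar = 541.1 * 1000 = 541100 Pa. Sum: 1099713.8 + 541100 = 1640813.8 Pa. 1 bar = 100000 Pa, so 1640813.8 Pa = 1640813.8 / 100000 = 16.408138 bar ≈ 16.41 bar (4 s.f.).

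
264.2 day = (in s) 2.283e+07. Check: 1 day = 86400 s, so 264.2 day = 264.2 * 86400 = 22826880 s. Result: 22826880 s ≈ 2.283e+07 s (4 s.f.).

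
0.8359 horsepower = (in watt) 623.3. Check: 1 horsepower = 745.69987 W, so 0.8359 horsepower = 0.8359 * 745.69987 = 623.33052 W. 623.33052 W = 623.33052 watt ≈ 623.3 watt (4 s.f.).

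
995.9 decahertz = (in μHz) 1 decahertz = 10 Hz, so 995.9 decahertz = 995.9 * 10 = 9959 Hz. 1 μHz = 1e-06 Hz, so 9959 Hz = 9959 / 1e-06 = 9.959e+09 μHz. Final answer: 9.959e+09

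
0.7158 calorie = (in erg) 1 calorie = 4.184 J, so 0.7158 calorie = 0.7158 * 4.184 = 2.9949072 J. 1 erg = 1e-07 J, so 2.9949072 J = 2.9949072 / 1e-07 = 29949072 erg ≈ 2.995e+07 erg (4 s.f.). Final answer: 2.995e+07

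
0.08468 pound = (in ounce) 1.355. Check: 1 pound = 0.45359237 kg, so 0.08468 pound = 0.08468 * 0.45359237 = 0.038410202 kg. 1 ounce = 0.028349523 kg, so 0.038410202 kg = 0.038410202 / 0.028349523 = 1.35488 ounce ≈ 1.355 ounce (4 s.f.).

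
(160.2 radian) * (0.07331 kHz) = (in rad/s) 160.2 radian = 160.2 rad. 1 kHz = 1000 Hz, so 0.07331 kHz = 0.07331 * 1000 = 73.31 Hz. Combine: 160.2 rad * 73.31 Hz = 11744.262 rad/s. Result: 11744.262 rad/s ≈ 1.174e+04 rad/s (4 s.f.). Final answer: 1.174e+04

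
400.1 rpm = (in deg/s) 2401. Check: 1 rpm = 0.10471976 rad/s, so 400.1 rpm = 400.1 * 0.10471976 = 41.898374 rad/s. 1 deg/s = 0.017453293 rad/s, so 41.898374 rad/s = 41.898374 / 0.017453293 = 2400.6 deg/s ≈ 2401 deg/s (4 s.f.).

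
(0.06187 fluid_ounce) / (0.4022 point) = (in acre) 3.187e-06. Check: 1 fluid_ounce = 2.957353e-05 m^3, so 0.06187 fluid_ounce = 0.06187 * 2.957353e-05 = 1.8297143e-06 m^3. 1 point = 0.00035277778 m, so 0.4022 point = 0.4022 * 0.00035277778 = 0.00014188722 m. Combine: 1.8297143e-06 m^3 / 0.00014188722 m = 0.012895554 m^2. 1 acre = 4046.8564 m^2, so 0.012895554 m^2 = 0.012895554 / 4046.8564 = 3.1865607e-06 acre ≈ 3.187e-06 acre (4 s.f.).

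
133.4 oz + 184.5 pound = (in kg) 1 oz = 0.028349523 kg, so 133.4 oz = 133.4 * 0.028349523 = 3.7818264 kg. 1 pound = 0.45359237 kg, so 184.5 pound = 184.5 * 0.45359237 = 83.687792 kg. Sum: 3.7818264 + 83.687792 = 87.469619 kg. Result: 87.469619 kg ≈ 87.47 kg (4 s.f.). Final answer: 87.47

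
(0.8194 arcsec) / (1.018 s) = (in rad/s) 3.902e-06. Check: 1 arcsec = 4.8481368e-06 rad, so 0.8194 arcsec = 0.8194 * 4.8481368e-06 = 3.9725633e-06 rad. 1.018 s is already in s. Combine: 3.9725633e-06 rad / 1.018 s = 3.9023215e-06 rad/s. Result: 3.9023215e-06 rad/s ≈ 3.902e-06 rad/s (4 s.f.).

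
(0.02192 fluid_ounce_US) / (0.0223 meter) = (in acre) 1 fluid_ounce_US = 2.957353e-05 m^3, so 0.02192 fluid_ounce_US = 0.02192 * 2.957353e-05 = 6.4825177e-07 m^3. 0.0223 meter = 0.0223 m. Combine: 6.4825177e-07 m^3 / 0.0223 m = 2.9069586e-05 m^2. 1 acre = 4046.8564 m^2, so 2.9069586e-05 m^2 = 2.9069586e-05 / 4046.8564 = 7.1832511e-09 acre ≈ 7.183e-09 acre (4 s.f.). Final answer: 7.183e-09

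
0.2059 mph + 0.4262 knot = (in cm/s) 31.13. Check: 1 mph = 0.44704 m/s, so 0.2059 mph = 0.2059 * 0.44704 = 0.092045536 m/s. 1 knot = 0.51444444 m/s, so 0.4262 knot = 0.4262 * 0.51444444 = 0.21925622 m/s. Sum: 0.092045536 + 0.21925622 = 0.31130176 m/s. 1 cm/s = 0.01 m/s, so 0.31130176 m/s = 0.31130176 / 0.01 = 31.130176 cm/s ≈ 31.13 cm/s (4 s.f.).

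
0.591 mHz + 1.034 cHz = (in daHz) 0.001093. Check: 1 mHz = 0.001 Hz, so 0.591 mHz = 0.591 * 0.001 = 0.000591 Hz. 1 cHz = 0.01 Hz, so 1.034 cHz = 1.034 * 0.01 = 0.01034 Hz. Sum: 0.000591 + 0.01034 = 0.010931 Hz. 1 daHz = 10 Hz, so 0.010931 Hz = 0.010931 / 10 = 0.0010931 daHz ≈ 0.001093 daHz (4 s.f.).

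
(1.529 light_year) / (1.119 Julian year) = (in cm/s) 1 light_year = 9.4607305e+15 m, so 1.529 light_year = 1.529 * 9.4607305e+15 = 1.4465457e+16 m. 1 Julian year = 31557600 s, so 1.119 Julian year = 1.119 * 31557600 = 35312954 s. Combine: 1.4465457e+16 m / 35312954 s = 4.0963599e+08 m/s. 1 cm/s = 0.01 m/s, so 4.0963599e+08 m/s = 4.0963599e+08 / 0.01 = 4.0963599e+10 cm/s ≈ 4.096e+10 cm/s (4 s.f.). Final answer: 4.096e+10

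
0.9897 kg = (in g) 1 g = 0.001 kg, so 0.9897 kg = 0.9897 / 0.001 = 989.7 g. Final answer: 989.7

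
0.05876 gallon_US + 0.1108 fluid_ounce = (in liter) 0.2257. Check: 1 gallon_US = 0.0037854118 m^3, so 0.05876 gallon_US = 0.05876 * 0.0037854118 = 0.0002224308 m^3. 1 fluid_ounce = 2.957353e-05 m^3, so 0.1108 fluid_ounce = 0.1108 * 2.957353e-05 = 3.2767471e-06 m^3. Sum: 0.0002224308 + 3.2767471e-06 = 0.00022570754 m^3. 1 liter = 0.001 m^3, so 0.00022570754 m^3 = 0.00022570754 / 0.001 = 0.22570754 liter ≈ 0.2257 liter (4 s.f.).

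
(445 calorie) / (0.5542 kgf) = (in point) 9.711e+05. Check: 1 calorie = 4.184 J, so 445 calorie = 445 * 4.184 = 1861.88 J. 1 kgf = 9.80665 N, so 0.5542 kgf = 0.5542 * 9.80665 = 5.4348454 N. Combine: 1861.88 J / 5.4348454 N = 342.58196 m. 1 point = 0.00035277778 m, so 342.58196 m = 342.58196 / 0.00035277778 = 971098.47 point ≈ 9.711e+05 point (4 s.f.).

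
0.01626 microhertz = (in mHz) 1 microhertz = 1e-06 Hz, so 0.01626 microhertz = 0.01626 * 1e-06 = 1.626e-08 Hz. 1 mHz = 0.001 Hz, so 1.626e-08 Hz = 1.626e-08 / 0.001 = 1.626e-05 mHz. Final answer: 1.626e-05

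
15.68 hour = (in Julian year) 0.001789. Check: 1 hour = 3600 s, so 15.68 hour = 15.68 * 3600 = 56448 s. 1 Julian year = 31557600 s, so 56448 s = 56448 / 31557600 = 0.0017887292 Julian year ≈ 0.001789 Julian year (4 s.f.).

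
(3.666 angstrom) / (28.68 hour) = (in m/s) 3.551e-15. Check: 1 angstrom = 1e-10 m, so 3.666 angstrom = 3.666 * 1e-10 = 3.666e-10 m. 1 hour = 3600 s, so 28.68 hour = 28.68 * 3600 = 103248 s. Combine: 3.666e-10 m / 103248 s = 3.5506741e-15 m/s. Result: 3.5506741e-15 m/s ≈ 3.551e-15 m/s (4 s.f.).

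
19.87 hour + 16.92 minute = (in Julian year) 1 hour = 3600 s, so 19.87 hour = 19.87 * 3600 = 71532 s. 1 minute = 60 s, so 16.92 minute = 16.92 * 60 = 1015.2 s. Sum: 71532 + 1015.2 = 72547.2 s. 1 Julian year = 31557600 s, so 72547.2 s = 72547.2 / 31557600 = 0.002298882 Julian year ≈ 0.002299 Julian year (4 s.f.). Final answer: 0.002299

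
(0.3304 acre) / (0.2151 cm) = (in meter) 6.216e+05. Check: 1 acre = 4046.8564 m^2, so 0.3304 acre = 0.3304 * 4046.8564 = 1337.0814 m^2. 1 cm = 0.01 m, so 0.2151 cm = 0.2151 * 0.01 = 0.002151 m. Combine: 1337.0814 m^2 / 0.002151 m = 621609.19 m. 621609.19 m = 621609.19 meter ≈ 6.216e+05 meter (4 s.f.).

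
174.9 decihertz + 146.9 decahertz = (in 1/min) 8.919e+04. Check: 1 decihertz = 0.1 Hz, so 174.9 decihertz = 174.9 * 0.1 = 17.49 Hz. 1 decahertz = 10 Hz, so 146.9 decahertz = 146.9 * 10 = 1469 Hz. Sum: 17.49 + 1469 = 1486.49 Hz. 1 1/min = 0.016666667 Hz, so 1486.49 Hz = 1486.49 / 0.016666667 = 89189.4 1/min ≈ 8.919e+04 1/min (4 s.f.).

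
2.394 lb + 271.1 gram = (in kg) 1 lb = 0.45359237 kg, so 2.394 lb = 2.394 * 0.45359237 = 1.0859001 kg. 1 gram = 0.001 kg, so 271.1 gram = 271.1 * 0.001 = 0.2711 kg. Sum: 1.0859001 + 0.2711 = 1.3570001 kg. Result: 1.3570001 kg ≈ 1.357 kg (4 s.f.). Final answer: 1.357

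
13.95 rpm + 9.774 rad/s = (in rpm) 107.3. Check: 1 rpm = 0.10471976 rad/s, so 13.95 rpm = 13.95 * 0.10471976 = 1.4608406 rad/s. 9.774 rad/s is already in rad/s. Sum: 1.4608406 + 9.774 = 11.234841 rad/s. 1 rpm = 0.10471976 rad/s, so 11.234841 rad/s = 11.234841 / 0.10471976 = 107.28482 rpm ≈ 107.3 rpm (4 s.f.).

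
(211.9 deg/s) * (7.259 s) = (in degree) 1538. Check: 1 deg/s = 0.017453293 rad/s, so 211.9 deg/s = 211.9 * 0.017453293 = 3.6983527 rad/s. 7.259 s is already in s. Combine: 3.6983527 rad/s * 7.259 s = 26.846342 rad. 1 degree = 0.017453293 rad, so 26.846342 rad = 26.846342 / 0.017453293 = 1538.1821 degree ≈ 1538 degree (4 s.f.).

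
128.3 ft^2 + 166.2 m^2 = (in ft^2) 1917. Check: 1 ft^2 = 0.09290304 m^2, so 128.3 ft^2 = 128.3 * 0.09290304 = 11.91946 m^2. 166.2 m^2 is already in m^2. Sum: 11.91946 + 166.2 = 178.11946 m^2. 1 ft^2 = 0.09290304 m^2, so 178.11946 m^2 = 178.11946 / 0.09290304 = 1917.2619 ft^2 ≈ 1917 ft^2 (4 s.f.).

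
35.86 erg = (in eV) 1 erg = 1e-07 J, so 35.86 erg = 35.86 * 1e-07 = 3.586e-06 J. 1 eV = 1.6021766e-19 J, so 3.586e-06 J = 3.586e-06 / 1.6021766e-19 = 2.2382052e+13 eV ≈ 2.238e+13 eV (4 s.f.). Final answer: 2.238e+13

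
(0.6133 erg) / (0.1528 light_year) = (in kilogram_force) 4.326e-24. Check: 1 erg = 1e-07 J, so 0.6133 erg = 0.6133 * 1e-07 = 6.133e-08 J. 1 light_year = 9.4607305e+15 m, so 0.1528 light_year = 0.1528 * 9.4607305e+15 = 1.4455996e+15 m. Combine: 6.133e-08 J / 1.4455996e+15 m = 4.2425302e-23 N. 1 kilogram_force = 9.80665 N, so 4.2425302e-23 N = 4.2425302e-23 / 9.80665 = 4.3261768e-24 kilogram_force ≈ 4.326e-24 kilogram_force (4 s.f.).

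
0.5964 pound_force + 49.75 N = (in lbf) 11.78. Check: 1 pound_force = 4.4482216 N, so 0.5964 pound_force = 0.5964 * 4.4482216 = 2.6529194 N. 49.75 N is already in N. Sum: 2.6529194 + 49.75 = 52.402919 N. 1 lbf = 4.4482216 N, so 52.402919 N = 52.402919 / 4.4482216 = 11.780645 lbf ≈ 11.78 lbf (4 s.f.).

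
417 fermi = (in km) 4.17e-16. Check: 1 fermi = 1e-15 m, so 417 fermi = 417 * 1e-15 = 4.17e-13 m. 1 km = 1000 m, so 4.17e-13 m = 4.17e-13 / 1000 = 4.17e-16 km.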